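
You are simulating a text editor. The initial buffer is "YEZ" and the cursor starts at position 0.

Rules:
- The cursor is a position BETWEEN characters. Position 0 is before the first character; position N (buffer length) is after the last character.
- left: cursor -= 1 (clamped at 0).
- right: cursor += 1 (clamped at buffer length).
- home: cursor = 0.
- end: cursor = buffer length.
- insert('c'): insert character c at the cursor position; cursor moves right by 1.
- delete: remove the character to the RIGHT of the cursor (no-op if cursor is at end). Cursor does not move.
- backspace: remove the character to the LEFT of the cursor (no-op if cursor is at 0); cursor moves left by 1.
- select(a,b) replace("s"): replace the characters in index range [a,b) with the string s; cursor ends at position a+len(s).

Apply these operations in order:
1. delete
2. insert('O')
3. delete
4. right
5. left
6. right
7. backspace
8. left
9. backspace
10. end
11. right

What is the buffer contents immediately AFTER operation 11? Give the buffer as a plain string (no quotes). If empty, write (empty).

After op 1 (delete): buf='EZ' cursor=0
After op 2 (insert('O')): buf='OEZ' cursor=1
After op 3 (delete): buf='OZ' cursor=1
After op 4 (right): buf='OZ' cursor=2
After op 5 (left): buf='OZ' cursor=1
After op 6 (right): buf='OZ' cursor=2
After op 7 (backspace): buf='O' cursor=1
After op 8 (left): buf='O' cursor=0
After op 9 (backspace): buf='O' cursor=0
After op 10 (end): buf='O' cursor=1
After op 11 (right): buf='O' cursor=1

Answer: O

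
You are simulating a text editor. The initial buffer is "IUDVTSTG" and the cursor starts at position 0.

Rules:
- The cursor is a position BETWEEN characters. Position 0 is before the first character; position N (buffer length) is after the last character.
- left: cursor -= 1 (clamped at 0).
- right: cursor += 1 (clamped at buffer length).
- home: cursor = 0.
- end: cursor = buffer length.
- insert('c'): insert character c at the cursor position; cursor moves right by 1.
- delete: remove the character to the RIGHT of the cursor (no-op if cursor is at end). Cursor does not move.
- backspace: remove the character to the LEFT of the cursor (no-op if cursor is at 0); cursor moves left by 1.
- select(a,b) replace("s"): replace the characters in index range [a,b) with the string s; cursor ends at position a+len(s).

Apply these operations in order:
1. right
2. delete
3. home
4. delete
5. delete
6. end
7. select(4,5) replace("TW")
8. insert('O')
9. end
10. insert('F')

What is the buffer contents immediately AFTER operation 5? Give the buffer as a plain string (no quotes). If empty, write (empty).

Answer: VTSTG

Derivation:
After op 1 (right): buf='IUDVTSTG' cursor=1
After op 2 (delete): buf='IDVTSTG' cursor=1
After op 3 (home): buf='IDVTSTG' cursor=0
After op 4 (delete): buf='DVTSTG' cursor=0
After op 5 (delete): buf='VTSTG' cursor=0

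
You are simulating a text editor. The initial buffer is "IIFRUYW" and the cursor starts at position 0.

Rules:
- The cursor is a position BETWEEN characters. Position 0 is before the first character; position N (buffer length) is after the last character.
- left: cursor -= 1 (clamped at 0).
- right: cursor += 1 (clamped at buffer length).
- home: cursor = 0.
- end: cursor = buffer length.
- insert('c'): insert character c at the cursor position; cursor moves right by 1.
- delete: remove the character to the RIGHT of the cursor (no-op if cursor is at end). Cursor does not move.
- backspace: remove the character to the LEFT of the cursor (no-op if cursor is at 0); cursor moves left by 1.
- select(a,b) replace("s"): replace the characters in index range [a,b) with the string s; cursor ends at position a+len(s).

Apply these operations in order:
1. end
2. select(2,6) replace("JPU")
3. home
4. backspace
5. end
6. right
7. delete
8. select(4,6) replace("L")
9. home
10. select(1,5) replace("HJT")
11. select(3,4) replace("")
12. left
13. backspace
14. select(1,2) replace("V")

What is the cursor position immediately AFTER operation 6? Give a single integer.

After op 1 (end): buf='IIFRUYW' cursor=7
After op 2 (select(2,6) replace("JPU")): buf='IIJPUW' cursor=5
After op 3 (home): buf='IIJPUW' cursor=0
After op 4 (backspace): buf='IIJPUW' cursor=0
After op 5 (end): buf='IIJPUW' cursor=6
After op 6 (right): buf='IIJPUW' cursor=6

Answer: 6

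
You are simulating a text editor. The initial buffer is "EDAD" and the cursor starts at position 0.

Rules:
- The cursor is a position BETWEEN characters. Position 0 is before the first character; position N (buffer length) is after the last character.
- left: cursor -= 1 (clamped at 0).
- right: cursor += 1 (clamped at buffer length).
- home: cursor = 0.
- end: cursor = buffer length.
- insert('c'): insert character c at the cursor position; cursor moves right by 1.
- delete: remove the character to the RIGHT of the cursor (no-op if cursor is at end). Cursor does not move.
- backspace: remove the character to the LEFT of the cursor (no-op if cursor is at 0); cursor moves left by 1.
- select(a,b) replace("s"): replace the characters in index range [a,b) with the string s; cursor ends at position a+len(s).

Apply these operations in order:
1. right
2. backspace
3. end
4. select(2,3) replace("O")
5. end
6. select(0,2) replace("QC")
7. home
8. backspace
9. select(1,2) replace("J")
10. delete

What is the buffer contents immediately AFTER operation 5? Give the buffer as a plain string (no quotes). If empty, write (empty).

Answer: DAO

Derivation:
After op 1 (right): buf='EDAD' cursor=1
After op 2 (backspace): buf='DAD' cursor=0
After op 3 (end): buf='DAD' cursor=3
After op 4 (select(2,3) replace("O")): buf='DAO' cursor=3
After op 5 (end): buf='DAO' cursor=3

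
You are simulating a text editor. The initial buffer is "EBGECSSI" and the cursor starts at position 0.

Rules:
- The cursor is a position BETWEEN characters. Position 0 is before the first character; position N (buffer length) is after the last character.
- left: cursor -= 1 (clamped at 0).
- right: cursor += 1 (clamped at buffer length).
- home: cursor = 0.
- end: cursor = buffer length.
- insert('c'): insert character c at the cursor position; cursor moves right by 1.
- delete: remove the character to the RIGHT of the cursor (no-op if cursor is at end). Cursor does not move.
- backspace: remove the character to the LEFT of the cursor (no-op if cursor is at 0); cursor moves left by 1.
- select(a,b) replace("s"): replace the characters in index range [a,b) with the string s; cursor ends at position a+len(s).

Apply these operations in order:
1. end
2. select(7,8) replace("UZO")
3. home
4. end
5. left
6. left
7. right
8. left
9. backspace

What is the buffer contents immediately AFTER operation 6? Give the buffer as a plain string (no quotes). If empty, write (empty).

After op 1 (end): buf='EBGECSSI' cursor=8
After op 2 (select(7,8) replace("UZO")): buf='EBGECSSUZO' cursor=10
After op 3 (home): buf='EBGECSSUZO' cursor=0
After op 4 (end): buf='EBGECSSUZO' cursor=10
After op 5 (left): buf='EBGECSSUZO' cursor=9
After op 6 (left): buf='EBGECSSUZO' cursor=8

Answer: EBGECSSUZO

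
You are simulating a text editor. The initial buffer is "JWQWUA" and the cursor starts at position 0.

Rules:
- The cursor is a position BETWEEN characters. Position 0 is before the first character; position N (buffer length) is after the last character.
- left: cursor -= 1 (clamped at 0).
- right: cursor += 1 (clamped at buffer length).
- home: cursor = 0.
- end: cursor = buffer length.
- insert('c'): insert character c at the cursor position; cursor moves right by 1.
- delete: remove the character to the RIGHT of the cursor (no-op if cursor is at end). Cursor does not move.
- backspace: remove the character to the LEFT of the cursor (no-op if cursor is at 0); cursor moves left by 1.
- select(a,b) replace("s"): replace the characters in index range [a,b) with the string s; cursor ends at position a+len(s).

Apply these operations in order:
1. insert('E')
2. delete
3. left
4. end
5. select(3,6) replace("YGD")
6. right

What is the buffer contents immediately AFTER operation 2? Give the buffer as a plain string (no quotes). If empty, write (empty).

Answer: EWQWUA

Derivation:
After op 1 (insert('E')): buf='EJWQWUA' cursor=1
After op 2 (delete): buf='EWQWUA' cursor=1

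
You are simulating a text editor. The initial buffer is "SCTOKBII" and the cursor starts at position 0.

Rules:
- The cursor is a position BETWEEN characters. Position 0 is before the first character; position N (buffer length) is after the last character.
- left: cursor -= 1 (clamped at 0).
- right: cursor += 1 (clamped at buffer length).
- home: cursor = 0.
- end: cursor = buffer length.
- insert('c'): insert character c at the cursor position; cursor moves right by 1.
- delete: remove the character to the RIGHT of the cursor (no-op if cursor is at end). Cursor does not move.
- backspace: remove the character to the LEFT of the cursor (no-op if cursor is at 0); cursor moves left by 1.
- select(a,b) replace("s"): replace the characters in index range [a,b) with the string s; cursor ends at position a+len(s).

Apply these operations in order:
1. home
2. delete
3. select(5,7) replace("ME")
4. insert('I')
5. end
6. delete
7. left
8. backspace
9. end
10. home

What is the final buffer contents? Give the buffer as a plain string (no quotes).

After op 1 (home): buf='SCTOKBII' cursor=0
After op 2 (delete): buf='CTOKBII' cursor=0
After op 3 (select(5,7) replace("ME")): buf='CTOKBME' cursor=7
After op 4 (insert('I')): buf='CTOKBMEI' cursor=8
After op 5 (end): buf='CTOKBMEI' cursor=8
After op 6 (delete): buf='CTOKBMEI' cursor=8
After op 7 (left): buf='CTOKBMEI' cursor=7
After op 8 (backspace): buf='CTOKBMI' cursor=6
After op 9 (end): buf='CTOKBMI' cursor=7
After op 10 (home): buf='CTOKBMI' cursor=0

Answer: CTOKBMI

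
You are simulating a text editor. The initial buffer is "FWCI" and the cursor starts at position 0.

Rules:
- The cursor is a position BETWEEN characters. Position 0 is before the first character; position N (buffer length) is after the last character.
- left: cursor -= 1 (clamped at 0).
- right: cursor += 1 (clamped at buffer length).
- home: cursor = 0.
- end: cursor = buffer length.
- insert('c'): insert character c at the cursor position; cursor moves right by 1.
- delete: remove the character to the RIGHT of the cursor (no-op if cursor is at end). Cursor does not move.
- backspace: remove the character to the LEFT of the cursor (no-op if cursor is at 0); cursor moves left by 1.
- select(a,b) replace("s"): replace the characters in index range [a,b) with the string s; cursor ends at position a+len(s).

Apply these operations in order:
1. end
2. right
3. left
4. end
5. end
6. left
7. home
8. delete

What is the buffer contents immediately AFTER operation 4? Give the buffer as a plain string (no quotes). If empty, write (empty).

After op 1 (end): buf='FWCI' cursor=4
After op 2 (right): buf='FWCI' cursor=4
After op 3 (left): buf='FWCI' cursor=3
After op 4 (end): buf='FWCI' cursor=4

Answer: FWCI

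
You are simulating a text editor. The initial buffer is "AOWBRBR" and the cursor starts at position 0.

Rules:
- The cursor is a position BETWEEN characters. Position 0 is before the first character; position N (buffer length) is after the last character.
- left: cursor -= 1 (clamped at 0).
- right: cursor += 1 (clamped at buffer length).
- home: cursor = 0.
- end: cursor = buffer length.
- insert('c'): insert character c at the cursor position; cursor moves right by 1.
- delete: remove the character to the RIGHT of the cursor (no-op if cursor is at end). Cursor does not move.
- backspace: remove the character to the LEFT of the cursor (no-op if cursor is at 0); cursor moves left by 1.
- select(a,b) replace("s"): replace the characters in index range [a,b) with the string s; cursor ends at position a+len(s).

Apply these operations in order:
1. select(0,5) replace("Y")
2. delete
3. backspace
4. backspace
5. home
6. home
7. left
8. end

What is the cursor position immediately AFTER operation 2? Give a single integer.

After op 1 (select(0,5) replace("Y")): buf='YBR' cursor=1
After op 2 (delete): buf='YR' cursor=1

Answer: 1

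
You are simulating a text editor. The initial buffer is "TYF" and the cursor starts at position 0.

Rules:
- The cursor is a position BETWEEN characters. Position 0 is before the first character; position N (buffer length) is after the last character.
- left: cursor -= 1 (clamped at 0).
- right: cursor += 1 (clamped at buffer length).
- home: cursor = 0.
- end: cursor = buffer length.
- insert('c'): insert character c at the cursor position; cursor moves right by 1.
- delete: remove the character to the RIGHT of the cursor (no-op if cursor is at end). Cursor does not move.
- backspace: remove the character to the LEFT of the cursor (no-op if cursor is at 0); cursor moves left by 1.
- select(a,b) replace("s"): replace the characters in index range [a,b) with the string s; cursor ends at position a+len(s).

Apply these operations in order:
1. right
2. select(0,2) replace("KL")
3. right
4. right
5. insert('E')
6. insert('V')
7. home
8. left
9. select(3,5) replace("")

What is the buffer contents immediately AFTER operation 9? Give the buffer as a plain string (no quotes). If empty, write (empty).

After op 1 (right): buf='TYF' cursor=1
After op 2 (select(0,2) replace("KL")): buf='KLF' cursor=2
After op 3 (right): buf='KLF' cursor=3
After op 4 (right): buf='KLF' cursor=3
After op 5 (insert('E')): buf='KLFE' cursor=4
After op 6 (insert('V')): buf='KLFEV' cursor=5
After op 7 (home): buf='KLFEV' cursor=0
After op 8 (left): buf='KLFEV' cursor=0
After op 9 (select(3,5) replace("")): buf='KLF' cursor=3

Answer: KLF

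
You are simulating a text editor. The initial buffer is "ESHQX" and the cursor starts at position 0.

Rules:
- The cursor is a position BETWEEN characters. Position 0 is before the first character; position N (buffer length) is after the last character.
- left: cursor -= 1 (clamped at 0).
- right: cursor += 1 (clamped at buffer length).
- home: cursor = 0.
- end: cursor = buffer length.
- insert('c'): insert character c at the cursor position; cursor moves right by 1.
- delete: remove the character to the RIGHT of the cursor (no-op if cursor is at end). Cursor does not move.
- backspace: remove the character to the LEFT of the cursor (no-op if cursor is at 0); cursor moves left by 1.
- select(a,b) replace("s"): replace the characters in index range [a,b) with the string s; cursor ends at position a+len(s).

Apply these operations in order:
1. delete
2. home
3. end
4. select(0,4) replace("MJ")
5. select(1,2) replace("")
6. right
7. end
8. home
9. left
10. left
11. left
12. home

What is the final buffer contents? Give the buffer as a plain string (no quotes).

After op 1 (delete): buf='SHQX' cursor=0
After op 2 (home): buf='SHQX' cursor=0
After op 3 (end): buf='SHQX' cursor=4
After op 4 (select(0,4) replace("MJ")): buf='MJ' cursor=2
After op 5 (select(1,2) replace("")): buf='M' cursor=1
After op 6 (right): buf='M' cursor=1
After op 7 (end): buf='M' cursor=1
After op 8 (home): buf='M' cursor=0
After op 9 (left): buf='M' cursor=0
After op 10 (left): buf='M' cursor=0
After op 11 (left): buf='M' cursor=0
After op 12 (home): buf='M' cursor=0

Answer: M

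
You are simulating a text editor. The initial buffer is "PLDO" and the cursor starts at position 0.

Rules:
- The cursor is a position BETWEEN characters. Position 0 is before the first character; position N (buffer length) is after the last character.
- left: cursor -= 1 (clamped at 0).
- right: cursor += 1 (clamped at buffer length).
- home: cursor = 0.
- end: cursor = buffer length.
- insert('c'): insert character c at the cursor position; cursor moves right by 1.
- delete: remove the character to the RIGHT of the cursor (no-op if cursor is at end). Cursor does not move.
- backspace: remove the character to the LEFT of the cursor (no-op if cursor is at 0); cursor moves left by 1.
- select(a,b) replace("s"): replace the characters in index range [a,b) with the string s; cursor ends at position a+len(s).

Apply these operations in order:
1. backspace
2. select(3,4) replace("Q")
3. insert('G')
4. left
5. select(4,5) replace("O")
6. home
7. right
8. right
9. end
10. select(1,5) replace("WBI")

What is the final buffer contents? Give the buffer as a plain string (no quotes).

After op 1 (backspace): buf='PLDO' cursor=0
After op 2 (select(3,4) replace("Q")): buf='PLDQ' cursor=4
After op 3 (insert('G')): buf='PLDQG' cursor=5
After op 4 (left): buf='PLDQG' cursor=4
After op 5 (select(4,5) replace("O")): buf='PLDQO' cursor=5
After op 6 (home): buf='PLDQO' cursor=0
After op 7 (right): buf='PLDQO' cursor=1
After op 8 (right): buf='PLDQO' cursor=2
After op 9 (end): buf='PLDQO' cursor=5
After op 10 (select(1,5) replace("WBI")): buf='PWBI' cursor=4

Answer: PWBI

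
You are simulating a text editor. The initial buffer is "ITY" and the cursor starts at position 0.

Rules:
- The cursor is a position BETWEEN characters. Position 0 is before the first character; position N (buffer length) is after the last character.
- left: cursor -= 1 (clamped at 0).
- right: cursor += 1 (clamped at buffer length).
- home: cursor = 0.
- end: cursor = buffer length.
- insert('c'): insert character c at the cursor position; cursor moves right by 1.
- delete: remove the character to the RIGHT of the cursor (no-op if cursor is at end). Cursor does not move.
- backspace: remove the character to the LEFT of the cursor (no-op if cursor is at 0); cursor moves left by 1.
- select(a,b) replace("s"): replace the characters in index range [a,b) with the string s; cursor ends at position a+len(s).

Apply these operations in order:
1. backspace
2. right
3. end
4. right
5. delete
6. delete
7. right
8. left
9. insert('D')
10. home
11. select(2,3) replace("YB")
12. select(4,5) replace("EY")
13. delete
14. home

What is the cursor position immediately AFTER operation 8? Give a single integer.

Answer: 2

Derivation:
After op 1 (backspace): buf='ITY' cursor=0
After op 2 (right): buf='ITY' cursor=1
After op 3 (end): buf='ITY' cursor=3
After op 4 (right): buf='ITY' cursor=3
After op 5 (delete): buf='ITY' cursor=3
After op 6 (delete): buf='ITY' cursor=3
After op 7 (right): buf='ITY' cursor=3
After op 8 (left): buf='ITY' cursor=2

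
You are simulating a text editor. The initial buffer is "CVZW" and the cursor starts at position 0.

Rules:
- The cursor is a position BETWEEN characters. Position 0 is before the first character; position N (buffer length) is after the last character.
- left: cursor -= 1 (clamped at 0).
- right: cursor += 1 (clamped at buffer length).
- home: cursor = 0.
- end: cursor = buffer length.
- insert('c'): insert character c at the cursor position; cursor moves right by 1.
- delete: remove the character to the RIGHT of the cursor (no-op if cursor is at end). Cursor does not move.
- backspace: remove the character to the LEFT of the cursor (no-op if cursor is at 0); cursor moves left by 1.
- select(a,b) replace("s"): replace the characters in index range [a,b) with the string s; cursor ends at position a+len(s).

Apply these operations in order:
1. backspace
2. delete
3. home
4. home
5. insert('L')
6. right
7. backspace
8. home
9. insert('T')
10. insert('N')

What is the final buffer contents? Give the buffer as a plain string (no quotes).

After op 1 (backspace): buf='CVZW' cursor=0
After op 2 (delete): buf='VZW' cursor=0
After op 3 (home): buf='VZW' cursor=0
After op 4 (home): buf='VZW' cursor=0
After op 5 (insert('L')): buf='LVZW' cursor=1
After op 6 (right): buf='LVZW' cursor=2
After op 7 (backspace): buf='LZW' cursor=1
After op 8 (home): buf='LZW' cursor=0
After op 9 (insert('T')): buf='TLZW' cursor=1
After op 10 (insert('N')): buf='TNLZW' cursor=2

Answer: TNLZW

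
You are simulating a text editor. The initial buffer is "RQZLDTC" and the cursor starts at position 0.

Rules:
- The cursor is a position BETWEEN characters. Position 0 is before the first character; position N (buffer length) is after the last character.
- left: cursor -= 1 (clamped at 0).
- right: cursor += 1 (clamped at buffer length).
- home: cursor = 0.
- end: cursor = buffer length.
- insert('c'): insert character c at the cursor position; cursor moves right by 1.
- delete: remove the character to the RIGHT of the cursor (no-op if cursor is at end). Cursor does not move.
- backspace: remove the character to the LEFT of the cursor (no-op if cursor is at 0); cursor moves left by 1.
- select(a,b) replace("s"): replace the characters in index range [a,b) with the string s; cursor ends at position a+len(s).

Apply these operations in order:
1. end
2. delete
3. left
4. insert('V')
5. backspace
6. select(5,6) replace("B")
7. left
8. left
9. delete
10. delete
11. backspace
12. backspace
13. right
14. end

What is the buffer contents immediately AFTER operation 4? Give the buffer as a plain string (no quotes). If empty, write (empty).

After op 1 (end): buf='RQZLDTC' cursor=7
After op 2 (delete): buf='RQZLDTC' cursor=7
After op 3 (left): buf='RQZLDTC' cursor=6
After op 4 (insert('V')): buf='RQZLDTVC' cursor=7

Answer: RQZLDTVC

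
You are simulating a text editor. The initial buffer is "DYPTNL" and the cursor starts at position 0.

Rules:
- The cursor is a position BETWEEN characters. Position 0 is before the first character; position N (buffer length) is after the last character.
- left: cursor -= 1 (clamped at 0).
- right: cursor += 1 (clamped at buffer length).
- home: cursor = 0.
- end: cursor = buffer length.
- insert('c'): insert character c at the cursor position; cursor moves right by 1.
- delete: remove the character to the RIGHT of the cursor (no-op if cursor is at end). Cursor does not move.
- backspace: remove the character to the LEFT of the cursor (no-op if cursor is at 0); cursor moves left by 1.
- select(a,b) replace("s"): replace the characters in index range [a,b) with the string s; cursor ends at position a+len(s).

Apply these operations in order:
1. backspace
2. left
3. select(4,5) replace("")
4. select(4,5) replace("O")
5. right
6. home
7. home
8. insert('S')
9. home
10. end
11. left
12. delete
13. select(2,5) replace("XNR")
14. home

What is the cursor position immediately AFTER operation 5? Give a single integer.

Answer: 5

Derivation:
After op 1 (backspace): buf='DYPTNL' cursor=0
After op 2 (left): buf='DYPTNL' cursor=0
After op 3 (select(4,5) replace("")): buf='DYPTL' cursor=4
After op 4 (select(4,5) replace("O")): buf='DYPTO' cursor=5
After op 5 (right): buf='DYPTO' cursor=5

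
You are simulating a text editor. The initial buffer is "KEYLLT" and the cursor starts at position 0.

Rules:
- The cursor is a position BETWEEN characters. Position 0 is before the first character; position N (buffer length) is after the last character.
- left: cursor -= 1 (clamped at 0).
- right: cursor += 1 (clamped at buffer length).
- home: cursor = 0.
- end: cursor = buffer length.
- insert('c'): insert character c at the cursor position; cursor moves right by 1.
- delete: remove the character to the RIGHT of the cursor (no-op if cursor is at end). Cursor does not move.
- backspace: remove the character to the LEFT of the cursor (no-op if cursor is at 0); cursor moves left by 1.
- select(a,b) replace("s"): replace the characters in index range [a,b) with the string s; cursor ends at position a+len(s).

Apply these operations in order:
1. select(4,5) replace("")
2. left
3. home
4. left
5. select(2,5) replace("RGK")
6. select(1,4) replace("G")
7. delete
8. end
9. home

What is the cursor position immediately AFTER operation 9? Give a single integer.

After op 1 (select(4,5) replace("")): buf='KEYLT' cursor=4
After op 2 (left): buf='KEYLT' cursor=3
After op 3 (home): buf='KEYLT' cursor=0
After op 4 (left): buf='KEYLT' cursor=0
After op 5 (select(2,5) replace("RGK")): buf='KERGK' cursor=5
After op 6 (select(1,4) replace("G")): buf='KGK' cursor=2
After op 7 (delete): buf='KG' cursor=2
After op 8 (end): buf='KG' cursor=2
After op 9 (home): buf='KG' cursor=0

Answer: 0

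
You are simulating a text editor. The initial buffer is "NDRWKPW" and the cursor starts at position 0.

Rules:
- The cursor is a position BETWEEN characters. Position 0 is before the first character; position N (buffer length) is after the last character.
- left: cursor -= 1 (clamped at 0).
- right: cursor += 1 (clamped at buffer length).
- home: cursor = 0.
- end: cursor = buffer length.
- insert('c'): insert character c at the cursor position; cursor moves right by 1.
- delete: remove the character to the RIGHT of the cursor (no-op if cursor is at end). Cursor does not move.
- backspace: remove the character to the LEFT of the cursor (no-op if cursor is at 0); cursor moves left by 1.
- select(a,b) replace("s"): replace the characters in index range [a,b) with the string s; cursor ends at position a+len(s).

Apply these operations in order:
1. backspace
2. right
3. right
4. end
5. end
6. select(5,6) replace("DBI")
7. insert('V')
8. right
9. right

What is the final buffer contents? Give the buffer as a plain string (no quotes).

Answer: NDRWKDBIVW

Derivation:
After op 1 (backspace): buf='NDRWKPW' cursor=0
After op 2 (right): buf='NDRWKPW' cursor=1
After op 3 (right): buf='NDRWKPW' cursor=2
After op 4 (end): buf='NDRWKPW' cursor=7
After op 5 (end): buf='NDRWKPW' cursor=7
After op 6 (select(5,6) replace("DBI")): buf='NDRWKDBIW' cursor=8
After op 7 (insert('V')): buf='NDRWKDBIVW' cursor=9
After op 8 (right): buf='NDRWKDBIVW' cursor=10
After op 9 (right): buf='NDRWKDBIVW' cursor=10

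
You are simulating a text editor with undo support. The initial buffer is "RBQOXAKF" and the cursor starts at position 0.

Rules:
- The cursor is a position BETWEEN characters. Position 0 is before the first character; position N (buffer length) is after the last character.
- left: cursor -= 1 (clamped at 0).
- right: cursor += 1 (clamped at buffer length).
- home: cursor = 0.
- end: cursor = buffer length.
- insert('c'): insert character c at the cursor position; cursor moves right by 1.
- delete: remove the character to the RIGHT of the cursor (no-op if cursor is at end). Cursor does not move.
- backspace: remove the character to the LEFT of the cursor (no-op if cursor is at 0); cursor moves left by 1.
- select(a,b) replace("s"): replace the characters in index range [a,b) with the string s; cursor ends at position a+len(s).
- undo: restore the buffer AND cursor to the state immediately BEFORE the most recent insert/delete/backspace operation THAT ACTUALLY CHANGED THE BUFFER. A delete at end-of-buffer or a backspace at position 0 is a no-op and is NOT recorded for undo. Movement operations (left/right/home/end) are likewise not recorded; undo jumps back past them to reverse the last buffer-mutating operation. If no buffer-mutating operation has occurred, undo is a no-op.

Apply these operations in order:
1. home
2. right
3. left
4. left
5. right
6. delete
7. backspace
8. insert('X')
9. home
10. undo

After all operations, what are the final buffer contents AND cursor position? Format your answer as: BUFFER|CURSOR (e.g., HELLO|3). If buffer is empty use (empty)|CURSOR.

After op 1 (home): buf='RBQOXAKF' cursor=0
After op 2 (right): buf='RBQOXAKF' cursor=1
After op 3 (left): buf='RBQOXAKF' cursor=0
After op 4 (left): buf='RBQOXAKF' cursor=0
After op 5 (right): buf='RBQOXAKF' cursor=1
After op 6 (delete): buf='RQOXAKF' cursor=1
After op 7 (backspace): buf='QOXAKF' cursor=0
After op 8 (insert('X')): buf='XQOXAKF' cursor=1
After op 9 (home): buf='XQOXAKF' cursor=0
After op 10 (undo): buf='QOXAKF' cursor=0

Answer: QOXAKF|0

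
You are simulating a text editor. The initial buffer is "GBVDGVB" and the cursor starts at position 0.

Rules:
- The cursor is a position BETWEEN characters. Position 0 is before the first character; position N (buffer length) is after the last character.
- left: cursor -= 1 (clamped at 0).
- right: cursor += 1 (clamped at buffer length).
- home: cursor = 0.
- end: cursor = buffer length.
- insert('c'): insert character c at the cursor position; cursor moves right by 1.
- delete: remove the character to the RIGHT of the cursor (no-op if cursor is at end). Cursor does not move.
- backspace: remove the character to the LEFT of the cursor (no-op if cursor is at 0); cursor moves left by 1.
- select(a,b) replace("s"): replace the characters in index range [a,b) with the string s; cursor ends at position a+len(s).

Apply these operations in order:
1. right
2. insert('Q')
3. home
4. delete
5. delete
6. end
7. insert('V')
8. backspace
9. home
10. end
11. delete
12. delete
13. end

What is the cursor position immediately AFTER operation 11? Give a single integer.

Answer: 6

Derivation:
After op 1 (right): buf='GBVDGVB' cursor=1
After op 2 (insert('Q')): buf='GQBVDGVB' cursor=2
After op 3 (home): buf='GQBVDGVB' cursor=0
After op 4 (delete): buf='QBVDGVB' cursor=0
After op 5 (delete): buf='BVDGVB' cursor=0
After op 6 (end): buf='BVDGVB' cursor=6
After op 7 (insert('V')): buf='BVDGVBV' cursor=7
After op 8 (backspace): buf='BVDGVB' cursor=6
After op 9 (home): buf='BVDGVB' cursor=0
After op 10 (end): buf='BVDGVB' cursor=6
After op 11 (delete): buf='BVDGVB' cursor=6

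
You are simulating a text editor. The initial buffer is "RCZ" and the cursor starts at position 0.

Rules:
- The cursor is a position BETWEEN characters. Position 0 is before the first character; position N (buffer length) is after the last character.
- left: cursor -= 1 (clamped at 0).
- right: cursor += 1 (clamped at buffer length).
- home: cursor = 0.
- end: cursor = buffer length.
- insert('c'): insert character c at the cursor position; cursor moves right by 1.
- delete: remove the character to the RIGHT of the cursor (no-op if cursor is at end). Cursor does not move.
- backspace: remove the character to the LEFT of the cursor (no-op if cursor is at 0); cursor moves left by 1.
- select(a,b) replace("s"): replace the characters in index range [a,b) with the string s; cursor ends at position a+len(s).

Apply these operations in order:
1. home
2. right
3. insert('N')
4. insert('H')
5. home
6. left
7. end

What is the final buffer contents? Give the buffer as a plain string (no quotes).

After op 1 (home): buf='RCZ' cursor=0
After op 2 (right): buf='RCZ' cursor=1
After op 3 (insert('N')): buf='RNCZ' cursor=2
After op 4 (insert('H')): buf='RNHCZ' cursor=3
After op 5 (home): buf='RNHCZ' cursor=0
After op 6 (left): buf='RNHCZ' cursor=0
After op 7 (end): buf='RNHCZ' cursor=5

Answer: RNHCZ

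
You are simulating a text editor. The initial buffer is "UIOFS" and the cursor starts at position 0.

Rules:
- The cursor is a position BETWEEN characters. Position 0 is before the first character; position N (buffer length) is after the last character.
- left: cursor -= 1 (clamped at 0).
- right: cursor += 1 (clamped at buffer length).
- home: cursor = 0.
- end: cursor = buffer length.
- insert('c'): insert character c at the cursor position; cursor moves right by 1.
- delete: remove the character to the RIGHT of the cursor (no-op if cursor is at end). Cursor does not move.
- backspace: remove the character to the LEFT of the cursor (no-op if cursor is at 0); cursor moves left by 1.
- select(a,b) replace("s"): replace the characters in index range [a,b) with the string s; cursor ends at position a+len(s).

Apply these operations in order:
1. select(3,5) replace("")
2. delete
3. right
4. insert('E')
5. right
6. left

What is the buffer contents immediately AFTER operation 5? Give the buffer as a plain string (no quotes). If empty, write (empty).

Answer: UIOE

Derivation:
After op 1 (select(3,5) replace("")): buf='UIO' cursor=3
After op 2 (delete): buf='UIO' cursor=3
After op 3 (right): buf='UIO' cursor=3
After op 4 (insert('E')): buf='UIOE' cursor=4
After op 5 (right): buf='UIOE' cursor=4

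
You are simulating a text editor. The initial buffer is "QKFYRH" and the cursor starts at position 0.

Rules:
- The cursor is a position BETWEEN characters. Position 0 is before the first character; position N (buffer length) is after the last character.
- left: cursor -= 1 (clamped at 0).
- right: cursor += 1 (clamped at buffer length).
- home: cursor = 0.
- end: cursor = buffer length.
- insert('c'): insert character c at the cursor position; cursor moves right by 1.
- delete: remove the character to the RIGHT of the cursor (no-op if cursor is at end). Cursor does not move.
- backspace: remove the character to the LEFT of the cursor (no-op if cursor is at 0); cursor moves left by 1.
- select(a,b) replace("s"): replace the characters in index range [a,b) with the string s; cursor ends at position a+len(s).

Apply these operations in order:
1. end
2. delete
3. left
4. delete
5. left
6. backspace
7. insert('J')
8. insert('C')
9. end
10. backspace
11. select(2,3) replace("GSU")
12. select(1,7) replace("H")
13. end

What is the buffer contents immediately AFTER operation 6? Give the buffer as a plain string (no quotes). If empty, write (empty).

After op 1 (end): buf='QKFYRH' cursor=6
After op 2 (delete): buf='QKFYRH' cursor=6
After op 3 (left): buf='QKFYRH' cursor=5
After op 4 (delete): buf='QKFYR' cursor=5
After op 5 (left): buf='QKFYR' cursor=4
After op 6 (backspace): buf='QKFR' cursor=3

Answer: QKFR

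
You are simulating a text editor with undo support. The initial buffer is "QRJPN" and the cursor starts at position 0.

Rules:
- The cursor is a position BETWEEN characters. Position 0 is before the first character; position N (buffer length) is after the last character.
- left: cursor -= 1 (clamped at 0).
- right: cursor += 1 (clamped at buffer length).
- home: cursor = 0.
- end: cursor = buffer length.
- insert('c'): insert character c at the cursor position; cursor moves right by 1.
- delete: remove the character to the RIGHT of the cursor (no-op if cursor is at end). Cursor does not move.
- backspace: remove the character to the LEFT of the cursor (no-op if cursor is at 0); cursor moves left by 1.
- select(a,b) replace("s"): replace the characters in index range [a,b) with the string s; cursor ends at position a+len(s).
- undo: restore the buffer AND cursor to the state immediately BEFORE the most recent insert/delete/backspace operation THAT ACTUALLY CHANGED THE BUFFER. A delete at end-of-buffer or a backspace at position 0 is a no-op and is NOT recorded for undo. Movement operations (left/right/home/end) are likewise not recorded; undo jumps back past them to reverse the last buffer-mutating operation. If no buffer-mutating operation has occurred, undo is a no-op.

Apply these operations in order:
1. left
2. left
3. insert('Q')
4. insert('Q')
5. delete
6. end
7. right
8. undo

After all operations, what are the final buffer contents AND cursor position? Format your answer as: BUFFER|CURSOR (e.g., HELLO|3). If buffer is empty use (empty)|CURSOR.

After op 1 (left): buf='QRJPN' cursor=0
After op 2 (left): buf='QRJPN' cursor=0
After op 3 (insert('Q')): buf='QQRJPN' cursor=1
After op 4 (insert('Q')): buf='QQQRJPN' cursor=2
After op 5 (delete): buf='QQRJPN' cursor=2
After op 6 (end): buf='QQRJPN' cursor=6
After op 7 (right): buf='QQRJPN' cursor=6
After op 8 (undo): buf='QQQRJPN' cursor=2

Answer: QQQRJPN|2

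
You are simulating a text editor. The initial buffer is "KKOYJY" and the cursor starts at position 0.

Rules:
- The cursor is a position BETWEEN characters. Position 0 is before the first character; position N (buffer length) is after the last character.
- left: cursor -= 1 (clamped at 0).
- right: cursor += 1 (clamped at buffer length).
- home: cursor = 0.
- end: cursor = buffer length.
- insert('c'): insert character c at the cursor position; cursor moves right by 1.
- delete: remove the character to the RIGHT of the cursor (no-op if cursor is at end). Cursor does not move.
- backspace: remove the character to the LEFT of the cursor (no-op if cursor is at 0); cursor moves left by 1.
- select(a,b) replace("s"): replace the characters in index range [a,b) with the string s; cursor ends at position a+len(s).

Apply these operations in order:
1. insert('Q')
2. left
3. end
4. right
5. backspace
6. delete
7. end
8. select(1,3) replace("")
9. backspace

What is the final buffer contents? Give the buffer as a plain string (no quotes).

After op 1 (insert('Q')): buf='QKKOYJY' cursor=1
After op 2 (left): buf='QKKOYJY' cursor=0
After op 3 (end): buf='QKKOYJY' cursor=7
After op 4 (right): buf='QKKOYJY' cursor=7
After op 5 (backspace): buf='QKKOYJ' cursor=6
After op 6 (delete): buf='QKKOYJ' cursor=6
After op 7 (end): buf='QKKOYJ' cursor=6
After op 8 (select(1,3) replace("")): buf='QOYJ' cursor=1
After op 9 (backspace): buf='OYJ' cursor=0

Answer: OYJ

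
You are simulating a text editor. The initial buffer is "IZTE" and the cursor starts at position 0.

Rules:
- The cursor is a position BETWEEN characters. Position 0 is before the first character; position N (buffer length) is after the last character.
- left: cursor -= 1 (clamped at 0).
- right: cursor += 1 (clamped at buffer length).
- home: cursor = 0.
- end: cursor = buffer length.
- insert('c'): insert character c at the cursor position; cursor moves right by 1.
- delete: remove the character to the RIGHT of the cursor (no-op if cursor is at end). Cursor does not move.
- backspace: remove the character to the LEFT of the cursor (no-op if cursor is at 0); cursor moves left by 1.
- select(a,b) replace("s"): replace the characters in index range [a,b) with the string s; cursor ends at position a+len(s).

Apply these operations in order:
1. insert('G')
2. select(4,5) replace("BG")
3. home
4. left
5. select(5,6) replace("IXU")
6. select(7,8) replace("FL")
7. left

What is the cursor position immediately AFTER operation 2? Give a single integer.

Answer: 6

Derivation:
After op 1 (insert('G')): buf='GIZTE' cursor=1
After op 2 (select(4,5) replace("BG")): buf='GIZTBG' cursor=6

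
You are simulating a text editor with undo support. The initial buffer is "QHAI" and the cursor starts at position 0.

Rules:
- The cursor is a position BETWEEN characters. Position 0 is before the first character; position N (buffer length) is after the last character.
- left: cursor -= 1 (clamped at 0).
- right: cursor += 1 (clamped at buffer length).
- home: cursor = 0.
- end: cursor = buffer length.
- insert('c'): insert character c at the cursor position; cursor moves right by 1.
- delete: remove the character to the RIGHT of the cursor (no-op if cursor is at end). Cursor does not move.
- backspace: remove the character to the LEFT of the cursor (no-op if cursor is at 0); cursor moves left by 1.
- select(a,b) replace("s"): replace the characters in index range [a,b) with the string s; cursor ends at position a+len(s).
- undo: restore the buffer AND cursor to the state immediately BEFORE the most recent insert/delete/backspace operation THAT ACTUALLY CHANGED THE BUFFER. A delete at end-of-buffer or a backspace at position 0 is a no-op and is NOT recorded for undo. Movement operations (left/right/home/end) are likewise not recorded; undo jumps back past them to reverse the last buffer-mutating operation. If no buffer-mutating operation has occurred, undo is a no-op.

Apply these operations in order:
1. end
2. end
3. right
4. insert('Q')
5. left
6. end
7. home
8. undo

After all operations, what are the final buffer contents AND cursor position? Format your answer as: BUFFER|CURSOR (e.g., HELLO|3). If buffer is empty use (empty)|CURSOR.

After op 1 (end): buf='QHAI' cursor=4
After op 2 (end): buf='QHAI' cursor=4
After op 3 (right): buf='QHAI' cursor=4
After op 4 (insert('Q')): buf='QHAIQ' cursor=5
After op 5 (left): buf='QHAIQ' cursor=4
After op 6 (end): buf='QHAIQ' cursor=5
After op 7 (home): buf='QHAIQ' cursor=0
After op 8 (undo): buf='QHAI' cursor=4

Answer: QHAI|4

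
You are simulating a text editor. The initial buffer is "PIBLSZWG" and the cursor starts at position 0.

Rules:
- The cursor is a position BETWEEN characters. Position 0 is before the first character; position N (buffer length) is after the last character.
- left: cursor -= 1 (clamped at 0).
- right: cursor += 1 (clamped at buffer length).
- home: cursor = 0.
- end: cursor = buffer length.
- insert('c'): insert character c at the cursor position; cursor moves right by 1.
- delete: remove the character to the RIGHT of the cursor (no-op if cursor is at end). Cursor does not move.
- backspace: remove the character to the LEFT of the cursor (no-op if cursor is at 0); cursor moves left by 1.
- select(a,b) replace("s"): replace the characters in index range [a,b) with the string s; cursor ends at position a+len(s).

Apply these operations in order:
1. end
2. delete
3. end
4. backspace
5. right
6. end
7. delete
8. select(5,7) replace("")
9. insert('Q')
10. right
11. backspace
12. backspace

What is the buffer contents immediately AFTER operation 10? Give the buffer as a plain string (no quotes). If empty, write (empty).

Answer: PIBLSQ

Derivation:
After op 1 (end): buf='PIBLSZWG' cursor=8
After op 2 (delete): buf='PIBLSZWG' cursor=8
After op 3 (end): buf='PIBLSZWG' cursor=8
After op 4 (backspace): buf='PIBLSZW' cursor=7
After op 5 (right): buf='PIBLSZW' cursor=7
After op 6 (end): buf='PIBLSZW' cursor=7
After op 7 (delete): buf='PIBLSZW' cursor=7
After op 8 (select(5,7) replace("")): buf='PIBLS' cursor=5
After op 9 (insert('Q')): buf='PIBLSQ' cursor=6
After op 10 (right): buf='PIBLSQ' cursor=6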